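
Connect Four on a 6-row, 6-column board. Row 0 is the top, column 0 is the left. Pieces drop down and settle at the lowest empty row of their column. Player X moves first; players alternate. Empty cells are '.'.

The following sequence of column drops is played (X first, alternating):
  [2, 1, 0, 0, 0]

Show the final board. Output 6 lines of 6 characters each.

Answer: ......
......
......
X.....
O.....
XOX...

Derivation:
Move 1: X drops in col 2, lands at row 5
Move 2: O drops in col 1, lands at row 5
Move 3: X drops in col 0, lands at row 5
Move 4: O drops in col 0, lands at row 4
Move 5: X drops in col 0, lands at row 3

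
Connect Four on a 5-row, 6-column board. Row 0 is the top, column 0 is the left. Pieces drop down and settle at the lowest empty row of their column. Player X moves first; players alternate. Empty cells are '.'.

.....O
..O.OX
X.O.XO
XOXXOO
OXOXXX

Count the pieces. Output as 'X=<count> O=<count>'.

X=10 O=10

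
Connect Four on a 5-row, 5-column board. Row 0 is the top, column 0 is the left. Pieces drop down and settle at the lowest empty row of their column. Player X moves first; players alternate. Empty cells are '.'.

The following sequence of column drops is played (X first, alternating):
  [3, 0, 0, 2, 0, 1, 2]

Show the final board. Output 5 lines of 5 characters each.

Move 1: X drops in col 3, lands at row 4
Move 2: O drops in col 0, lands at row 4
Move 3: X drops in col 0, lands at row 3
Move 4: O drops in col 2, lands at row 4
Move 5: X drops in col 0, lands at row 2
Move 6: O drops in col 1, lands at row 4
Move 7: X drops in col 2, lands at row 3

Answer: .....
.....
X....
X.X..
OOOX.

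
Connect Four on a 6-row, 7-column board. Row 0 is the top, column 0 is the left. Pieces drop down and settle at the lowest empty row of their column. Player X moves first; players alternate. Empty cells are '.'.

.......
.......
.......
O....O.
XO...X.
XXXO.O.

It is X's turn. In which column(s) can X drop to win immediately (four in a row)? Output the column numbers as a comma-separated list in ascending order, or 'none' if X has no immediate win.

col 0: drop X → no win
col 1: drop X → no win
col 2: drop X → no win
col 3: drop X → no win
col 4: drop X → no win
col 5: drop X → no win
col 6: drop X → no win

Answer: none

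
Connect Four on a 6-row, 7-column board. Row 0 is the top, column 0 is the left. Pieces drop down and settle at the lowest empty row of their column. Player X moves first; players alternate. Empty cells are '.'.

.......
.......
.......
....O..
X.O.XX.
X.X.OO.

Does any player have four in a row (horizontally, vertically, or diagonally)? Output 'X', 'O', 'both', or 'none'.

none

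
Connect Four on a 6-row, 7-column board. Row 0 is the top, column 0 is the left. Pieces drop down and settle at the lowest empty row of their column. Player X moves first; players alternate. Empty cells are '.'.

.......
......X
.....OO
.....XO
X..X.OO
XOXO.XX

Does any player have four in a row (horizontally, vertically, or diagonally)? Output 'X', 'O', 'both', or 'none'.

none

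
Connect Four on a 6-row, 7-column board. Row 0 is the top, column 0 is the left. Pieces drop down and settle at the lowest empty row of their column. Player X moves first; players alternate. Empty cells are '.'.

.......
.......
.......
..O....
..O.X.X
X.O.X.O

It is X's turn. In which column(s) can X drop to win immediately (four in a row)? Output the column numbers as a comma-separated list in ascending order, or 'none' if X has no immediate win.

Answer: none

Derivation:
col 0: drop X → no win
col 1: drop X → no win
col 2: drop X → no win
col 3: drop X → no win
col 4: drop X → no win
col 5: drop X → no win
col 6: drop X → no win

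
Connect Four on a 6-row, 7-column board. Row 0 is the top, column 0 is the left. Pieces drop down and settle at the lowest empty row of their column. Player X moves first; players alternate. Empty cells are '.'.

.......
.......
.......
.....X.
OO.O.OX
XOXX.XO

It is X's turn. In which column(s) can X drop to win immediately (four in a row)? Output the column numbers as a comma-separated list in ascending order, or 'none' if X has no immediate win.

Answer: 4

Derivation:
col 0: drop X → no win
col 1: drop X → no win
col 2: drop X → no win
col 3: drop X → no win
col 4: drop X → WIN!
col 5: drop X → no win
col 6: drop X → no win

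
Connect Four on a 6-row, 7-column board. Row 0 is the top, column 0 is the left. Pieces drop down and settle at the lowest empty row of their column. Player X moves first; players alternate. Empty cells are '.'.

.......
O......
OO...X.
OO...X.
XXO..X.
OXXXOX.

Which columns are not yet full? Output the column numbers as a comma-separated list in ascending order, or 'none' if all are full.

Answer: 0,1,2,3,4,5,6

Derivation:
col 0: top cell = '.' → open
col 1: top cell = '.' → open
col 2: top cell = '.' → open
col 3: top cell = '.' → open
col 4: top cell = '.' → open
col 5: top cell = '.' → open
col 6: top cell = '.' → open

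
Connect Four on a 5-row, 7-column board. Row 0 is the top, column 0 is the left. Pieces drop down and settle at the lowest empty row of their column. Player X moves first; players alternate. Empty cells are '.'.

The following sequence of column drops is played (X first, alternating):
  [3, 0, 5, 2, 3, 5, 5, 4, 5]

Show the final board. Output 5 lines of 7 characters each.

Move 1: X drops in col 3, lands at row 4
Move 2: O drops in col 0, lands at row 4
Move 3: X drops in col 5, lands at row 4
Move 4: O drops in col 2, lands at row 4
Move 5: X drops in col 3, lands at row 3
Move 6: O drops in col 5, lands at row 3
Move 7: X drops in col 5, lands at row 2
Move 8: O drops in col 4, lands at row 4
Move 9: X drops in col 5, lands at row 1

Answer: .......
.....X.
.....X.
...X.O.
O.OXOX.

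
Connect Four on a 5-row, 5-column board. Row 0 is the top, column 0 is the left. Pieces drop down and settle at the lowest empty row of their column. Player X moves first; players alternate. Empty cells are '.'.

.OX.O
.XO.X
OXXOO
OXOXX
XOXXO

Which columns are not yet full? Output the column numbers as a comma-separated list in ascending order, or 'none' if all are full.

Answer: 0,3

Derivation:
col 0: top cell = '.' → open
col 1: top cell = 'O' → FULL
col 2: top cell = 'X' → FULL
col 3: top cell = '.' → open
col 4: top cell = 'O' → FULL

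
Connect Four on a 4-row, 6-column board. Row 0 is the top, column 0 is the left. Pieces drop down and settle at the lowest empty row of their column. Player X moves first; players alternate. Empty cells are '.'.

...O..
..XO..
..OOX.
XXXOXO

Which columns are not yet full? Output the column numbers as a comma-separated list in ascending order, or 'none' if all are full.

col 0: top cell = '.' → open
col 1: top cell = '.' → open
col 2: top cell = '.' → open
col 3: top cell = 'O' → FULL
col 4: top cell = '.' → open
col 5: top cell = '.' → open

Answer: 0,1,2,4,5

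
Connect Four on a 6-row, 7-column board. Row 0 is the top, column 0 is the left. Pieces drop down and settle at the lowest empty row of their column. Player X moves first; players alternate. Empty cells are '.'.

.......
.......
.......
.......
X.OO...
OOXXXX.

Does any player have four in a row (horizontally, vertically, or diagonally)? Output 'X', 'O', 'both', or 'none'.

X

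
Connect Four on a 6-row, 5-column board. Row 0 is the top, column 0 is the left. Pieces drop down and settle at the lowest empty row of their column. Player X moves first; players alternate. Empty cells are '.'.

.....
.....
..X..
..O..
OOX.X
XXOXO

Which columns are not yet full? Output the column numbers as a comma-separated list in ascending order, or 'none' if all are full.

col 0: top cell = '.' → open
col 1: top cell = '.' → open
col 2: top cell = '.' → open
col 3: top cell = '.' → open
col 4: top cell = '.' → open

Answer: 0,1,2,3,4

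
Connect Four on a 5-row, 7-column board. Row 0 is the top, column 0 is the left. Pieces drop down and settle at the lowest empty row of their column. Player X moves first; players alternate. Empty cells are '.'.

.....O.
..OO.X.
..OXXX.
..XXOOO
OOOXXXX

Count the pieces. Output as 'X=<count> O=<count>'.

X=10 O=10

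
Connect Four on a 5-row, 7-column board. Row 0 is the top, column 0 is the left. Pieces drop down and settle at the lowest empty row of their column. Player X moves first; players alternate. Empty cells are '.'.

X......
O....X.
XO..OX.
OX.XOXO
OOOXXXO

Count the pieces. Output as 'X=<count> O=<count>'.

X=10 O=10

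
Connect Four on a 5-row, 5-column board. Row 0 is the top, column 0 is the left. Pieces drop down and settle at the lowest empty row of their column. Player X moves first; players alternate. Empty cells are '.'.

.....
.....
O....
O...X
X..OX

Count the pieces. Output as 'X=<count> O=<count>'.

X=3 O=3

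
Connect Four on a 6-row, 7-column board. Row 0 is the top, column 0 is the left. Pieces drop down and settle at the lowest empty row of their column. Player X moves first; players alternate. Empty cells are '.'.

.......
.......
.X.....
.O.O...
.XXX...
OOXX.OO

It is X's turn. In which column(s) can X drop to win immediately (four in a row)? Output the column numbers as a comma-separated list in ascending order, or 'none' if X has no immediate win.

col 0: drop X → WIN!
col 1: drop X → no win
col 2: drop X → no win
col 3: drop X → no win
col 4: drop X → no win
col 5: drop X → no win
col 6: drop X → no win

Answer: 0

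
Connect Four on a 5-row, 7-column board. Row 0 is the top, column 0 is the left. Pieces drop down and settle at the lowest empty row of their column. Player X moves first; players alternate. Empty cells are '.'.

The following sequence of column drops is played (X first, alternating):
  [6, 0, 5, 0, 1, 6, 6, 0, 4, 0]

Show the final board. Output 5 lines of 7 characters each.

Move 1: X drops in col 6, lands at row 4
Move 2: O drops in col 0, lands at row 4
Move 3: X drops in col 5, lands at row 4
Move 4: O drops in col 0, lands at row 3
Move 5: X drops in col 1, lands at row 4
Move 6: O drops in col 6, lands at row 3
Move 7: X drops in col 6, lands at row 2
Move 8: O drops in col 0, lands at row 2
Move 9: X drops in col 4, lands at row 4
Move 10: O drops in col 0, lands at row 1

Answer: .......
O......
O.....X
O.....O
OX..XXX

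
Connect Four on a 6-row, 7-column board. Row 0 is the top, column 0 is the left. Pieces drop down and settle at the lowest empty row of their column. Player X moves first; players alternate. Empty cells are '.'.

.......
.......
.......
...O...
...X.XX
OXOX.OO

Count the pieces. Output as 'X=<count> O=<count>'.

X=5 O=5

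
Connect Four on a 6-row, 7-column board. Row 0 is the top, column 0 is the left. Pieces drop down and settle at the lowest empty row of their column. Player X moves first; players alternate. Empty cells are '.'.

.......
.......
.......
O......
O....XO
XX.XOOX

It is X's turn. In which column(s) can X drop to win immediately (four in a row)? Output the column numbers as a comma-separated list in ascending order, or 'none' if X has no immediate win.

Answer: 2

Derivation:
col 0: drop X → no win
col 1: drop X → no win
col 2: drop X → WIN!
col 3: drop X → no win
col 4: drop X → no win
col 5: drop X → no win
col 6: drop X → no win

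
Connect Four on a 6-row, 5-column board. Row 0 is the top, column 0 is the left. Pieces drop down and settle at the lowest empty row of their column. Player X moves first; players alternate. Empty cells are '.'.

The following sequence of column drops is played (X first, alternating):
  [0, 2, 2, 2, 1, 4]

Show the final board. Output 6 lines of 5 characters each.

Move 1: X drops in col 0, lands at row 5
Move 2: O drops in col 2, lands at row 5
Move 3: X drops in col 2, lands at row 4
Move 4: O drops in col 2, lands at row 3
Move 5: X drops in col 1, lands at row 5
Move 6: O drops in col 4, lands at row 5

Answer: .....
.....
.....
..O..
..X..
XXO.O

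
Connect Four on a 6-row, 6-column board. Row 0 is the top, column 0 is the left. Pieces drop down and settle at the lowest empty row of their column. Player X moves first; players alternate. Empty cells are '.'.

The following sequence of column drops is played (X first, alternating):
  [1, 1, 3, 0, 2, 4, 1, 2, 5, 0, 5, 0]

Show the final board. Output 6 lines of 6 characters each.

Answer: ......
......
......
OX....
OOO..X
OXXXOX

Derivation:
Move 1: X drops in col 1, lands at row 5
Move 2: O drops in col 1, lands at row 4
Move 3: X drops in col 3, lands at row 5
Move 4: O drops in col 0, lands at row 5
Move 5: X drops in col 2, lands at row 5
Move 6: O drops in col 4, lands at row 5
Move 7: X drops in col 1, lands at row 3
Move 8: O drops in col 2, lands at row 4
Move 9: X drops in col 5, lands at row 5
Move 10: O drops in col 0, lands at row 4
Move 11: X drops in col 5, lands at row 4
Move 12: O drops in col 0, lands at row 3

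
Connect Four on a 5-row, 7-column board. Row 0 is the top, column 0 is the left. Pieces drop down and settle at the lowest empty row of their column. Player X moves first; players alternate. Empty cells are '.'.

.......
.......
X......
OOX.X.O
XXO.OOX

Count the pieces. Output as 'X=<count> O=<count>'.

X=6 O=6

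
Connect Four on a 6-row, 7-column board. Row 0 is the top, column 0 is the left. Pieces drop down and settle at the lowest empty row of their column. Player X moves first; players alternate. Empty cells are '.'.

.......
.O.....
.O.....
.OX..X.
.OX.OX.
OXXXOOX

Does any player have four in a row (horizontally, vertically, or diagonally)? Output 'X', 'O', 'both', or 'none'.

O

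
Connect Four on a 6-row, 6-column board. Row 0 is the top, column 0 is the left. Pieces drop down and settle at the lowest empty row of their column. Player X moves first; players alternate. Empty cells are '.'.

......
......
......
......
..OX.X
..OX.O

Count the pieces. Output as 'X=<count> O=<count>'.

X=3 O=3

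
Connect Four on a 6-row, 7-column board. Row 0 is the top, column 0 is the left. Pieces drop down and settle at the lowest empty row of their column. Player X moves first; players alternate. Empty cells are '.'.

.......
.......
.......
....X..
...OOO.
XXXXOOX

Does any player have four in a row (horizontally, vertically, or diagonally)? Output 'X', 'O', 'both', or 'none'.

X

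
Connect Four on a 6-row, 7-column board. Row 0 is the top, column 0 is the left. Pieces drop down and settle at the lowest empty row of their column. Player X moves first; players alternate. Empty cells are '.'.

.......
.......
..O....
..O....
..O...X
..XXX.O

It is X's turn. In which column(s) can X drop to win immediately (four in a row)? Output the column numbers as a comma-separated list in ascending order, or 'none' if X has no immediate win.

Answer: 1,5

Derivation:
col 0: drop X → no win
col 1: drop X → WIN!
col 2: drop X → no win
col 3: drop X → no win
col 4: drop X → no win
col 5: drop X → WIN!
col 6: drop X → no win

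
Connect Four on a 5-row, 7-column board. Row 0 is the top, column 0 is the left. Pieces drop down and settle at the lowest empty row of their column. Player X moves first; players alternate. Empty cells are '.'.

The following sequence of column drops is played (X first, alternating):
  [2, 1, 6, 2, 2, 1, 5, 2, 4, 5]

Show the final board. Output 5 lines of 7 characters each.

Move 1: X drops in col 2, lands at row 4
Move 2: O drops in col 1, lands at row 4
Move 3: X drops in col 6, lands at row 4
Move 4: O drops in col 2, lands at row 3
Move 5: X drops in col 2, lands at row 2
Move 6: O drops in col 1, lands at row 3
Move 7: X drops in col 5, lands at row 4
Move 8: O drops in col 2, lands at row 1
Move 9: X drops in col 4, lands at row 4
Move 10: O drops in col 5, lands at row 3

Answer: .......
..O....
..X....
.OO..O.
.OX.XXX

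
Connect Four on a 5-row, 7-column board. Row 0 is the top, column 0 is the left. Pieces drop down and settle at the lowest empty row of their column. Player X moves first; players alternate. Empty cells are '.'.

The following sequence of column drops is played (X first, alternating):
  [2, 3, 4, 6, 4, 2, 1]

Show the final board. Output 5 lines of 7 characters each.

Answer: .......
.......
.......
..O.X..
.XXOX.O

Derivation:
Move 1: X drops in col 2, lands at row 4
Move 2: O drops in col 3, lands at row 4
Move 3: X drops in col 4, lands at row 4
Move 4: O drops in col 6, lands at row 4
Move 5: X drops in col 4, lands at row 3
Move 6: O drops in col 2, lands at row 3
Move 7: X drops in col 1, lands at row 4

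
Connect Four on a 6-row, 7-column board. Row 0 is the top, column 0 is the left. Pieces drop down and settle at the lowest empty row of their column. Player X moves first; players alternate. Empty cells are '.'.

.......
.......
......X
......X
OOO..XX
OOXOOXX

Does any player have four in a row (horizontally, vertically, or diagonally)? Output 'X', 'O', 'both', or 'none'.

X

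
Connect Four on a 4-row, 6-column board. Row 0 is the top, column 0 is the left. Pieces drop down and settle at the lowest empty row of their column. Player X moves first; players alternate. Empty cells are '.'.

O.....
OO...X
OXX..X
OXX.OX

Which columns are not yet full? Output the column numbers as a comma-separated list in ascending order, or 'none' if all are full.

Answer: 1,2,3,4,5

Derivation:
col 0: top cell = 'O' → FULL
col 1: top cell = '.' → open
col 2: top cell = '.' → open
col 3: top cell = '.' → open
col 4: top cell = '.' → open
col 5: top cell = '.' → open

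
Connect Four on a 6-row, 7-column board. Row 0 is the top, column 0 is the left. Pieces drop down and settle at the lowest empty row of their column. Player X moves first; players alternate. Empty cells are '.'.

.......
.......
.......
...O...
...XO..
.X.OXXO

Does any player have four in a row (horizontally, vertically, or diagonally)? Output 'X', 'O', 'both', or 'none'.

none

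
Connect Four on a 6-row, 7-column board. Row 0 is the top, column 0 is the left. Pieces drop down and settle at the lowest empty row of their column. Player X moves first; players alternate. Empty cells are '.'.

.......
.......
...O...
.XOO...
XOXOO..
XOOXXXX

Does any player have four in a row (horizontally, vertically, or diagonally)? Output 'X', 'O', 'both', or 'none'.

X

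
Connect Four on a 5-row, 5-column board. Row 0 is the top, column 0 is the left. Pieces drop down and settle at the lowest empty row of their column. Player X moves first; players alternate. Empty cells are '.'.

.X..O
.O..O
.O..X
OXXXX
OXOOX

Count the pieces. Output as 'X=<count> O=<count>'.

X=8 O=8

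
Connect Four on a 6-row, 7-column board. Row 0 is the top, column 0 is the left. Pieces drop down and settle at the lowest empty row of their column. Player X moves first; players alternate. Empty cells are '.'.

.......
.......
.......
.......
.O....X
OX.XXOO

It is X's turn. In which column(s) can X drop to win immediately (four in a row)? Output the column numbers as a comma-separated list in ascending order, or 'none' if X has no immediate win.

Answer: 2

Derivation:
col 0: drop X → no win
col 1: drop X → no win
col 2: drop X → WIN!
col 3: drop X → no win
col 4: drop X → no win
col 5: drop X → no win
col 6: drop X → no win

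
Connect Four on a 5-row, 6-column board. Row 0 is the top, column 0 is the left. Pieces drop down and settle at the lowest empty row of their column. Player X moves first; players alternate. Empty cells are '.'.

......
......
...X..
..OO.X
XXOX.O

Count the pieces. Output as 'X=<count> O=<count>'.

X=5 O=4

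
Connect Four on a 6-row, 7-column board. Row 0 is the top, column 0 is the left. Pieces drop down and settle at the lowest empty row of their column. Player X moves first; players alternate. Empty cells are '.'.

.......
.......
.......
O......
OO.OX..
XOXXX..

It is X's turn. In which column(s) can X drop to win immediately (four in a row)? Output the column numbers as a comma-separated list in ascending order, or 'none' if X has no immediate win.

col 0: drop X → no win
col 1: drop X → no win
col 2: drop X → no win
col 3: drop X → no win
col 4: drop X → no win
col 5: drop X → WIN!
col 6: drop X → no win

Answer: 5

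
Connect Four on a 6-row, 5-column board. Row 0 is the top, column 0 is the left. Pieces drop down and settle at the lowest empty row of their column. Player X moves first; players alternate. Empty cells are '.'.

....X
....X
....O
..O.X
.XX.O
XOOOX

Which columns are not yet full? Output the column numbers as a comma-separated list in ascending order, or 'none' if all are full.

col 0: top cell = '.' → open
col 1: top cell = '.' → open
col 2: top cell = '.' → open
col 3: top cell = '.' → open
col 4: top cell = 'X' → FULL

Answer: 0,1,2,3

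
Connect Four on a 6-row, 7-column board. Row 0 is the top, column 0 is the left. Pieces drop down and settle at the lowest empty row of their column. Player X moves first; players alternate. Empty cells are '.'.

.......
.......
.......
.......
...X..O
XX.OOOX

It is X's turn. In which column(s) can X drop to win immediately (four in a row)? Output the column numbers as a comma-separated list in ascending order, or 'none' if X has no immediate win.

Answer: none

Derivation:
col 0: drop X → no win
col 1: drop X → no win
col 2: drop X → no win
col 3: drop X → no win
col 4: drop X → no win
col 5: drop X → no win
col 6: drop X → no win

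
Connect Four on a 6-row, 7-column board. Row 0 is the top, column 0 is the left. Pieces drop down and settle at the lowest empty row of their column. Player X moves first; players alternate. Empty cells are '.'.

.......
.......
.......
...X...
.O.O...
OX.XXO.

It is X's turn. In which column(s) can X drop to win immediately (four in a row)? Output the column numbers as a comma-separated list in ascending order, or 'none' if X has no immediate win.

Answer: 2

Derivation:
col 0: drop X → no win
col 1: drop X → no win
col 2: drop X → WIN!
col 3: drop X → no win
col 4: drop X → no win
col 5: drop X → no win
col 6: drop X → no win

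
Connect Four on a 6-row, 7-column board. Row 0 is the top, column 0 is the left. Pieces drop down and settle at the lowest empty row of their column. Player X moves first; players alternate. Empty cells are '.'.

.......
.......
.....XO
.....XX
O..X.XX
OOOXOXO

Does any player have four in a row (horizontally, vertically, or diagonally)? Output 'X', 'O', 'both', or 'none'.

X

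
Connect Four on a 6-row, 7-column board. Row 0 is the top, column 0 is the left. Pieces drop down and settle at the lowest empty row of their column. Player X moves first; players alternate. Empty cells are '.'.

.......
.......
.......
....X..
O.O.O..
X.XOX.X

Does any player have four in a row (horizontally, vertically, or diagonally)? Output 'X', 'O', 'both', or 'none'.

none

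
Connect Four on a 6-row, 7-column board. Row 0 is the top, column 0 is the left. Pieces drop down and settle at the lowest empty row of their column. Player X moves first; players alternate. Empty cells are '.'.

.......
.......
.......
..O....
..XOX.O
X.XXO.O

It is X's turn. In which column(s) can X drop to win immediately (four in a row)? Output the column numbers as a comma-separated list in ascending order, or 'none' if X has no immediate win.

Answer: 1

Derivation:
col 0: drop X → no win
col 1: drop X → WIN!
col 2: drop X → no win
col 3: drop X → no win
col 4: drop X → no win
col 5: drop X → no win
col 6: drop X → no win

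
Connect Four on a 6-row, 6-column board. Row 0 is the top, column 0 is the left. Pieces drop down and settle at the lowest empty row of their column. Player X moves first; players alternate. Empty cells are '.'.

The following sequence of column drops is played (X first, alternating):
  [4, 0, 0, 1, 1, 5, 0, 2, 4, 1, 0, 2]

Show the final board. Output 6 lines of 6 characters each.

Answer: ......
......
X.....
XO....
XXO.X.
OOO.XO

Derivation:
Move 1: X drops in col 4, lands at row 5
Move 2: O drops in col 0, lands at row 5
Move 3: X drops in col 0, lands at row 4
Move 4: O drops in col 1, lands at row 5
Move 5: X drops in col 1, lands at row 4
Move 6: O drops in col 5, lands at row 5
Move 7: X drops in col 0, lands at row 3
Move 8: O drops in col 2, lands at row 5
Move 9: X drops in col 4, lands at row 4
Move 10: O drops in col 1, lands at row 3
Move 11: X drops in col 0, lands at row 2
Move 12: O drops in col 2, lands at row 4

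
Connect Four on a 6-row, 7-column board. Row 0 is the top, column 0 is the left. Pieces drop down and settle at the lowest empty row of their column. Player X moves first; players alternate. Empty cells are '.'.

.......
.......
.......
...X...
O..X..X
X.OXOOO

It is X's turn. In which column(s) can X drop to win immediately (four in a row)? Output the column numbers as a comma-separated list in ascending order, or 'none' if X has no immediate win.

col 0: drop X → no win
col 1: drop X → no win
col 2: drop X → no win
col 3: drop X → WIN!
col 4: drop X → no win
col 5: drop X → no win
col 6: drop X → no win

Answer: 3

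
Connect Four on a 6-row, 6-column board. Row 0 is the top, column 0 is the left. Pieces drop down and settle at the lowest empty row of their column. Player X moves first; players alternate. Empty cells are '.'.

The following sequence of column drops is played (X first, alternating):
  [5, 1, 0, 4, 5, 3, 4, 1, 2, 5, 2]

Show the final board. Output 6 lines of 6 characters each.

Answer: ......
......
......
.....O
.OX.XX
XOXOOX

Derivation:
Move 1: X drops in col 5, lands at row 5
Move 2: O drops in col 1, lands at row 5
Move 3: X drops in col 0, lands at row 5
Move 4: O drops in col 4, lands at row 5
Move 5: X drops in col 5, lands at row 4
Move 6: O drops in col 3, lands at row 5
Move 7: X drops in col 4, lands at row 4
Move 8: O drops in col 1, lands at row 4
Move 9: X drops in col 2, lands at row 5
Move 10: O drops in col 5, lands at row 3
Move 11: X drops in col 2, lands at row 4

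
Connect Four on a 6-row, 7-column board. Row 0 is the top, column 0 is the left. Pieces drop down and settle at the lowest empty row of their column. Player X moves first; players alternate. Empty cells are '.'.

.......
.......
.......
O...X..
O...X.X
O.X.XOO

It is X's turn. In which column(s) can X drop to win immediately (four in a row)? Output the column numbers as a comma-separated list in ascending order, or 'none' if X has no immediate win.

Answer: 4

Derivation:
col 0: drop X → no win
col 1: drop X → no win
col 2: drop X → no win
col 3: drop X → no win
col 4: drop X → WIN!
col 5: drop X → no win
col 6: drop X → no win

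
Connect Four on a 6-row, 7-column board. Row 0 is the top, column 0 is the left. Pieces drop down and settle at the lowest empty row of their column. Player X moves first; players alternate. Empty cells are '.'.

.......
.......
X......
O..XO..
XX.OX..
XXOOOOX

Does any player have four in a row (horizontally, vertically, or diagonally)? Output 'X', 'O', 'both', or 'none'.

O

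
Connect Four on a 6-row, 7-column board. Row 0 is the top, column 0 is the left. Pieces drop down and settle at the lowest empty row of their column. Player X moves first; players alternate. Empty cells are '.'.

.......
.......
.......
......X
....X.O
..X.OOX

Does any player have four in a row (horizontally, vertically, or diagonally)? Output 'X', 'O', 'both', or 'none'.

none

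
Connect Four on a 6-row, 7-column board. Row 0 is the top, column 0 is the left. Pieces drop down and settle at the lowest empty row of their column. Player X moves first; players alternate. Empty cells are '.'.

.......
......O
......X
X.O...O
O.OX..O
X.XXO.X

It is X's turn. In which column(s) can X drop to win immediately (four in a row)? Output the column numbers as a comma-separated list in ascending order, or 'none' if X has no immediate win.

col 0: drop X → no win
col 1: drop X → WIN!
col 2: drop X → no win
col 3: drop X → no win
col 4: drop X → no win
col 5: drop X → no win
col 6: drop X → no win

Answer: 1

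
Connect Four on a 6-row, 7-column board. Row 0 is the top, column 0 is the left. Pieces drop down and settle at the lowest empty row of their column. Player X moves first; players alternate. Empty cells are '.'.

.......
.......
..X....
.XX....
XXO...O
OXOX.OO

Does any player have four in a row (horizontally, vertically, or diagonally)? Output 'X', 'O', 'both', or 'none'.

none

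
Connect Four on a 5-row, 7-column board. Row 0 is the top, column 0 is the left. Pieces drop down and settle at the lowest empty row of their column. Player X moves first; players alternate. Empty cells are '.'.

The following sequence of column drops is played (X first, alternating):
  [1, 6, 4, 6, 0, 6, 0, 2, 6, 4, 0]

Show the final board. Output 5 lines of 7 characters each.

Answer: .......
......X
X.....O
X...O.O
XXO.X.O

Derivation:
Move 1: X drops in col 1, lands at row 4
Move 2: O drops in col 6, lands at row 4
Move 3: X drops in col 4, lands at row 4
Move 4: O drops in col 6, lands at row 3
Move 5: X drops in col 0, lands at row 4
Move 6: O drops in col 6, lands at row 2
Move 7: X drops in col 0, lands at row 3
Move 8: O drops in col 2, lands at row 4
Move 9: X drops in col 6, lands at row 1
Move 10: O drops in col 4, lands at row 3
Move 11: X drops in col 0, lands at row 2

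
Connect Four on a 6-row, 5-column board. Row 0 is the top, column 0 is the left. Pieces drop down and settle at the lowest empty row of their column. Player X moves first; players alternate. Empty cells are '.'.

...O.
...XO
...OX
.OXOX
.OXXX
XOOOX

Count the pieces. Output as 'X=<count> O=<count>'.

X=9 O=9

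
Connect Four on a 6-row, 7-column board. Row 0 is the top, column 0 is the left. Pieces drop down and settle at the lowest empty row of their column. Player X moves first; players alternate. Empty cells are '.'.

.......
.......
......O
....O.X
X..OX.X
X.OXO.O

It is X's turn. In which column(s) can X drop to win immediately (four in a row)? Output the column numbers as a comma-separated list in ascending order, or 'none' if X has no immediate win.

col 0: drop X → no win
col 1: drop X → no win
col 2: drop X → no win
col 3: drop X → no win
col 4: drop X → no win
col 5: drop X → no win
col 6: drop X → no win

Answer: none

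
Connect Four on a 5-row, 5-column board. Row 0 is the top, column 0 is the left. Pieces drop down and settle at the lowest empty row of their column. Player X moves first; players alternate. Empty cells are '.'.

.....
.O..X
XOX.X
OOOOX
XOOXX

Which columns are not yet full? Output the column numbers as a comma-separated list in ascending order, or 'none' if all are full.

Answer: 0,1,2,3,4

Derivation:
col 0: top cell = '.' → open
col 1: top cell = '.' → open
col 2: top cell = '.' → open
col 3: top cell = '.' → open
col 4: top cell = '.' → open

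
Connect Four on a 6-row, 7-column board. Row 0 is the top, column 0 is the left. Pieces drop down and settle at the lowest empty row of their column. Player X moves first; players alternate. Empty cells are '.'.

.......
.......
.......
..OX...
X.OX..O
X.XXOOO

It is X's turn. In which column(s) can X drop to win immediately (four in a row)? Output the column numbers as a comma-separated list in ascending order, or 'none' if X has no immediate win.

col 0: drop X → no win
col 1: drop X → WIN!
col 2: drop X → no win
col 3: drop X → WIN!
col 4: drop X → no win
col 5: drop X → no win
col 6: drop X → no win

Answer: 1,3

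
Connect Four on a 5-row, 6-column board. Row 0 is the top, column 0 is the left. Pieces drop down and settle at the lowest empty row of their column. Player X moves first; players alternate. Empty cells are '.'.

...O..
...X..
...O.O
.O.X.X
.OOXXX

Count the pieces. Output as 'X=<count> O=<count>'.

X=6 O=6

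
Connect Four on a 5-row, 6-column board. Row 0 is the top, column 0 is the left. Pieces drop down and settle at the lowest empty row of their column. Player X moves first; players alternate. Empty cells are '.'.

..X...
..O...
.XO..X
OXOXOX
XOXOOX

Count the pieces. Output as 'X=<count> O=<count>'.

X=9 O=8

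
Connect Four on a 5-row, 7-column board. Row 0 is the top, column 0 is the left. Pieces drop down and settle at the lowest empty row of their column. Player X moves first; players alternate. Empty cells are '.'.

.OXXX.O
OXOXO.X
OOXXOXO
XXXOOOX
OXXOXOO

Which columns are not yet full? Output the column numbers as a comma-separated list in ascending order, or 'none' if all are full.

col 0: top cell = '.' → open
col 1: top cell = 'O' → FULL
col 2: top cell = 'X' → FULL
col 3: top cell = 'X' → FULL
col 4: top cell = 'X' → FULL
col 5: top cell = '.' → open
col 6: top cell = 'O' → FULL

Answer: 0,5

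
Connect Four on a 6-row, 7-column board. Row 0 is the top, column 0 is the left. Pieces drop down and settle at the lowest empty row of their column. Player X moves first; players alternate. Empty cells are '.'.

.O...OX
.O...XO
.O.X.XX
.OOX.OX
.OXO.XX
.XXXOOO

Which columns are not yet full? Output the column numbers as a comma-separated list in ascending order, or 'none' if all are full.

col 0: top cell = '.' → open
col 1: top cell = 'O' → FULL
col 2: top cell = '.' → open
col 3: top cell = '.' → open
col 4: top cell = '.' → open
col 5: top cell = 'O' → FULL
col 6: top cell = 'X' → FULL

Answer: 0,2,3,4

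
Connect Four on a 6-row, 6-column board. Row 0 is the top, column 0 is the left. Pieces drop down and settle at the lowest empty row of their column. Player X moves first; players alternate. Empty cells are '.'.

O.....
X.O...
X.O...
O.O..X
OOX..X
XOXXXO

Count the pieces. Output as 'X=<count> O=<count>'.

X=9 O=9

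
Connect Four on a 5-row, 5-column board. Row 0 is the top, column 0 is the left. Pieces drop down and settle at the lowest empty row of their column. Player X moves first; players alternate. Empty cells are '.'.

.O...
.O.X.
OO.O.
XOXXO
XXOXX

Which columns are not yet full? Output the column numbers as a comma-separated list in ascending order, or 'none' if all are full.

Answer: 0,2,3,4

Derivation:
col 0: top cell = '.' → open
col 1: top cell = 'O' → FULL
col 2: top cell = '.' → open
col 3: top cell = '.' → open
col 4: top cell = '.' → open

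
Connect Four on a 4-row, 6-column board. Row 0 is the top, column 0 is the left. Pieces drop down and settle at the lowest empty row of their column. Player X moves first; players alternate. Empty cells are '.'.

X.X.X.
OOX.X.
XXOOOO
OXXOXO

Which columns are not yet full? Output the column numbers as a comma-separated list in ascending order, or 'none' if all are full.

Answer: 1,3,5

Derivation:
col 0: top cell = 'X' → FULL
col 1: top cell = '.' → open
col 2: top cell = 'X' → FULL
col 3: top cell = '.' → open
col 4: top cell = 'X' → FULL
col 5: top cell = '.' → open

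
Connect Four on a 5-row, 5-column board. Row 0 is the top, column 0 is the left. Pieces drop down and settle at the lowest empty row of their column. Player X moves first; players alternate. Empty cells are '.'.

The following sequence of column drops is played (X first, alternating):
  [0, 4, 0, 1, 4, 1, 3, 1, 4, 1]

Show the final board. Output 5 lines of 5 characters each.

Move 1: X drops in col 0, lands at row 4
Move 2: O drops in col 4, lands at row 4
Move 3: X drops in col 0, lands at row 3
Move 4: O drops in col 1, lands at row 4
Move 5: X drops in col 4, lands at row 3
Move 6: O drops in col 1, lands at row 3
Move 7: X drops in col 3, lands at row 4
Move 8: O drops in col 1, lands at row 2
Move 9: X drops in col 4, lands at row 2
Move 10: O drops in col 1, lands at row 1

Answer: .....
.O...
.O..X
XO..X
XO.XO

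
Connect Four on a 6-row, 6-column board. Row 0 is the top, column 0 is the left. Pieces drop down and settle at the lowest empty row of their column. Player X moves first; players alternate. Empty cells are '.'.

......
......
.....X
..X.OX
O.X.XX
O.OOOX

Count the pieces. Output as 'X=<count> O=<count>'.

X=7 O=6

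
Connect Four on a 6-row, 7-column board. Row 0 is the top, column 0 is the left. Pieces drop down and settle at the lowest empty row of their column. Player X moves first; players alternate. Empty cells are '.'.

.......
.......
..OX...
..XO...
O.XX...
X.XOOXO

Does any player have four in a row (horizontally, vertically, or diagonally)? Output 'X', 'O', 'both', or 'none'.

none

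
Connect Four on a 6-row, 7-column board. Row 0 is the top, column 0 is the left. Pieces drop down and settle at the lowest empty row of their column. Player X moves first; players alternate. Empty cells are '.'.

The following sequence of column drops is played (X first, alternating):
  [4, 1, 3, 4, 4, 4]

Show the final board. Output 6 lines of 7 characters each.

Move 1: X drops in col 4, lands at row 5
Move 2: O drops in col 1, lands at row 5
Move 3: X drops in col 3, lands at row 5
Move 4: O drops in col 4, lands at row 4
Move 5: X drops in col 4, lands at row 3
Move 6: O drops in col 4, lands at row 2

Answer: .......
.......
....O..
....X..
....O..
.O.XX..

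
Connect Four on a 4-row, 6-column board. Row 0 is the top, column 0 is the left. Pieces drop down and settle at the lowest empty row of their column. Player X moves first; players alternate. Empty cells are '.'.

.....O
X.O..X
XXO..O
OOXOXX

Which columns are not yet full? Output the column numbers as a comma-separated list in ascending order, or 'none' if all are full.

col 0: top cell = '.' → open
col 1: top cell = '.' → open
col 2: top cell = '.' → open
col 3: top cell = '.' → open
col 4: top cell = '.' → open
col 5: top cell = 'O' → FULL

Answer: 0,1,2,3,4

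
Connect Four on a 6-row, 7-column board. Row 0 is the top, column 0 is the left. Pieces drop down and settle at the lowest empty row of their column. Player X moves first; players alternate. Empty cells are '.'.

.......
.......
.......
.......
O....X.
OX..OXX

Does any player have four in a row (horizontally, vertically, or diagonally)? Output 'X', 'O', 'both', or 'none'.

none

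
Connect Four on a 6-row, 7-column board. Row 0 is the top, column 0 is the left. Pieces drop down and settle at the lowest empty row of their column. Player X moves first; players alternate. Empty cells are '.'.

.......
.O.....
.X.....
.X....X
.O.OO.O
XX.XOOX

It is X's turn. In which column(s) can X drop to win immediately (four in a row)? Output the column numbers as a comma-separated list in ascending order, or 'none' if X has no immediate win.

Answer: 2

Derivation:
col 0: drop X → no win
col 1: drop X → no win
col 2: drop X → WIN!
col 3: drop X → no win
col 4: drop X → no win
col 5: drop X → no win
col 6: drop X → no win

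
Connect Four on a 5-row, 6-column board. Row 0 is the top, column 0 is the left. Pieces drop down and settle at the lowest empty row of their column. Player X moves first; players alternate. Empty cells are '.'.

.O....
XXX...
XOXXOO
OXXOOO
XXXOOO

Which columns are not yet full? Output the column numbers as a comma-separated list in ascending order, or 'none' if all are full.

Answer: 0,2,3,4,5

Derivation:
col 0: top cell = '.' → open
col 1: top cell = 'O' → FULL
col 2: top cell = '.' → open
col 3: top cell = '.' → open
col 4: top cell = '.' → open
col 5: top cell = '.' → open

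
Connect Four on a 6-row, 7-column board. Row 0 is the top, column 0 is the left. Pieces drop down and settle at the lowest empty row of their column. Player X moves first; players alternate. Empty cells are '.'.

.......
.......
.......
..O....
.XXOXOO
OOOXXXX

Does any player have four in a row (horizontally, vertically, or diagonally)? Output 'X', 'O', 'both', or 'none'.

X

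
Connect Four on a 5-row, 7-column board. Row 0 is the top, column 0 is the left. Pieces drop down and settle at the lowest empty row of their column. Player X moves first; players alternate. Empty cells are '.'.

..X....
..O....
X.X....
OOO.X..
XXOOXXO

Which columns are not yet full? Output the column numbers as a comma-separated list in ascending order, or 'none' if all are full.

col 0: top cell = '.' → open
col 1: top cell = '.' → open
col 2: top cell = 'X' → FULL
col 3: top cell = '.' → open
col 4: top cell = '.' → open
col 5: top cell = '.' → open
col 6: top cell = '.' → open

Answer: 0,1,3,4,5,6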